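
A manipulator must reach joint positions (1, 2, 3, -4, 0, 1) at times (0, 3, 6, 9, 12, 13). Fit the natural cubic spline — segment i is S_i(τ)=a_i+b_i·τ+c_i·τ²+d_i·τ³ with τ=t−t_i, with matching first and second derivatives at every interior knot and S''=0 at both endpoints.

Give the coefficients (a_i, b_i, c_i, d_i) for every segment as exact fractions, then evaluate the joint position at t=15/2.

Δ: Δ0=1/3, Δ1=1/3, Δ2=-7/3, Δ3=4/3, Δ4=1
row 1: diag=12, rhs=0; c'=1/4, d'=0
row 2: denom=12−3·1/4=45/4; d'=(-16−3·0)/(45/4)=-64/45
row 3: denom=12−3·4/15=56/5; d'=(22−3·-64/45)/(56/5)=197/84
row 4: denom=8−3·15/56=403/56; d'=(-2−3·197/84)/(403/56)=-506/403
back: M4=-506/403
back: M3=197/84−15/56·-506/403=3242/1209
back: M2=-64/45−4/15·3242/1209=-2584/1209
back: M1=0−1/4·-2584/1209=646/1209
M: M0=0, M1=646/1209, M2=-2584/1209, M3=3242/1209, M4=-506/403, M5=0
seg 0: a=1, c=M0/2=0, d=(M1−M0)/(6·3)=323/10881, b=Δ0−h0·(2M0+M1)/6=80/1209
seg 1: a=2, c=M1/2=323/1209, d=(M2−M1)/(6·3)=-1615/10881, b=Δ1−h1·(2M1+M2)/6=1049/1209
seg 2: a=3, c=M2/2=-1292/1209, d=(M3−M2)/(6·3)=971/3627, b=Δ2−h2·(2M2+M3)/6=-1858/1209
seg 3: a=-4, c=M3/2=1621/1209, d=(M4−M3)/(6·3)=-2380/10881, b=Δ3−h3·(2M3+M4)/6=-67/93
seg 4: a=0, c=M4/2=-253/403, d=(M5−M4)/(6·1)=253/1209, b=Δ4−h4·(2M4+M5)/6=1715/1209
t_q=15/2 → seg 2, τ=3/2; S=3+-1858/1209·τ+-1292/1209·τ²+971/3627·τ³=-2599/3224

  seg 0: a=1 b=80/1209 c=0 d=323/10881
  seg 1: a=2 b=1049/1209 c=323/1209 d=-1615/10881
  seg 2: a=3 b=-1858/1209 c=-1292/1209 d=971/3627
  seg 3: a=-4 b=-67/93 c=1621/1209 d=-2380/10881
  seg 4: a=0 b=1715/1209 c=-253/403 d=253/1209
S(15/2) = -2599/3224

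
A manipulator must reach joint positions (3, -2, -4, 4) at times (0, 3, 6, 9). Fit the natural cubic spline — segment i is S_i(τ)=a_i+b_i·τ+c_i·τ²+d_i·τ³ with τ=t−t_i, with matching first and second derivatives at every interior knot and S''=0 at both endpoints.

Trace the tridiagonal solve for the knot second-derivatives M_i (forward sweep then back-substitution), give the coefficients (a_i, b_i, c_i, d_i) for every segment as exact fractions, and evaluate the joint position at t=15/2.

Δ: Δ0=-5/3, Δ1=-2/3, Δ2=8/3
row 1: diag=12, rhs=6; c'=1/4, d'=1/2
row 2: denom=12−3·1/4=45/4; d'=(20−3·1/2)/(45/4)=74/45
back: M2=74/45
back: M1=1/2−1/4·74/45=4/45
M: M0=0, M1=4/45, M2=74/45, M3=0
seg 0: a=3, c=M0/2=0, d=(M1−M0)/(6·3)=2/405, b=Δ0−h0·(2M0+M1)/6=-77/45
seg 1: a=-2, c=M1/2=2/45, d=(M2−M1)/(6·3)=7/81, b=Δ1−h1·(2M1+M2)/6=-71/45
seg 2: a=-4, c=M2/2=37/45, d=(M3−M2)/(6·3)=-37/405, b=Δ2−h2·(2M2+M3)/6=46/45
t_q=15/2 → seg 2, τ=3/2; S=-4+46/45·τ+37/45·τ²+-37/405·τ³=-37/40

  seg 0: a=3 b=-77/45 c=0 d=2/405
  seg 1: a=-2 b=-71/45 c=2/45 d=7/81
  seg 2: a=-4 b=46/45 c=37/45 d=-37/405
S(15/2) = -37/40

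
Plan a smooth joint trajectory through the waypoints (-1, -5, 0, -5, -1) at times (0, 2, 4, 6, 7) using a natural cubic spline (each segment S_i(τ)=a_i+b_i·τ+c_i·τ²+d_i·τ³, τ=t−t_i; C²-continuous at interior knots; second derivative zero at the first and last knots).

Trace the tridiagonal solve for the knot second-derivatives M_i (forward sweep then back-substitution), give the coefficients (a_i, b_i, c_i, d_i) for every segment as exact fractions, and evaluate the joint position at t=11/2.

  seg 0: a=-1 b=-153/41 c=0 d=71/164
  seg 1: a=-5 b=60/41 c=213/82 d=-341/328
  seg 2: a=0 b=-51/82 c=-597/164 d=443/328
  seg 3: a=-5 b=42/41 c=183/41 d=-61/41
S(11/2) = -11979/2624

Δ: Δ0=-2, Δ1=5/2, Δ2=-5/2, Δ3=4
row 1: diag=8, rhs=27; c'=1/4, d'=27/8
row 2: denom=8−2·1/4=15/2; d'=(-30−2·27/8)/(15/2)=-49/10
row 3: denom=6−2·4/15=82/15; d'=(39−2·-49/10)/(82/15)=366/41
back: M3=366/41
back: M2=-49/10−4/15·366/41=-597/82
back: M1=27/8−1/4·-597/82=213/41
M: M0=0, M1=213/41, M2=-597/82, M3=366/41, M4=0
seg 0: a=-1, c=M0/2=0, d=(M1−M0)/(6·2)=71/164, b=Δ0−h0·(2M0+M1)/6=-153/41
seg 1: a=-5, c=M1/2=213/82, d=(M2−M1)/(6·2)=-341/328, b=Δ1−h1·(2M1+M2)/6=60/41
seg 2: a=0, c=M2/2=-597/164, d=(M3−M2)/(6·2)=443/328, b=Δ2−h2·(2M2+M3)/6=-51/82
seg 3: a=-5, c=M3/2=183/41, d=(M4−M3)/(6·1)=-61/41, b=Δ3−h3·(2M3+M4)/6=42/41
t_q=11/2 → seg 2, τ=3/2; S=0+-51/82·τ+-597/164·τ²+443/328·τ³=-11979/2624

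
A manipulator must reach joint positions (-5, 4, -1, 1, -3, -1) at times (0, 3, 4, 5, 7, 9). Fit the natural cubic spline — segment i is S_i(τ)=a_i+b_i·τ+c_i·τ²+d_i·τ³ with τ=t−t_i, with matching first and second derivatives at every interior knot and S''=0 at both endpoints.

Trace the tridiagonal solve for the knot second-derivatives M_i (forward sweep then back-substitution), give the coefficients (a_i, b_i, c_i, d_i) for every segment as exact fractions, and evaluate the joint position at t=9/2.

Δ: Δ0=3, Δ1=-5, Δ2=2, Δ3=-2, Δ4=1
row 1: diag=8, rhs=-48; c'=1/8, d'=-6
row 2: denom=4−1·1/8=31/8; d'=(42−1·-6)/(31/8)=384/31
row 3: denom=6−1·8/31=178/31; d'=(-24−1·384/31)/(178/31)=-564/89
row 4: denom=8−2·31/89=650/89; d'=(18−2·-564/89)/(650/89)=21/5
back: M4=21/5
back: M3=-564/89−31/89·21/5=-39/5
back: M2=384/31−8/31·-39/5=72/5
back: M1=-6−1/8·72/5=-39/5
M: M0=0, M1=-39/5, M2=72/5, M3=-39/5, M4=21/5, M5=0
seg 0: a=-5, c=M0/2=0, d=(M1−M0)/(6·3)=-13/30, b=Δ0−h0·(2M0+M1)/6=69/10
seg 1: a=4, c=M1/2=-39/10, d=(M2−M1)/(6·1)=37/10, b=Δ1−h1·(2M1+M2)/6=-24/5
seg 2: a=-1, c=M2/2=36/5, d=(M3−M2)/(6·1)=-37/10, b=Δ2−h2·(2M2+M3)/6=-3/2
seg 3: a=1, c=M3/2=-39/10, d=(M4−M3)/(6·2)=1, b=Δ3−h3·(2M3+M4)/6=9/5
seg 4: a=-3, c=M4/2=21/10, d=(M5−M4)/(6·2)=-7/20, b=Δ4−h4·(2M4+M5)/6=-9/5
t_q=9/2 → seg 2, τ=1/2; S=-1+-3/2·τ+36/5·τ²+-37/10·τ³=-33/80

  seg 0: a=-5 b=69/10 c=0 d=-13/30
  seg 1: a=4 b=-24/5 c=-39/10 d=37/10
  seg 2: a=-1 b=-3/2 c=36/5 d=-37/10
  seg 3: a=1 b=9/5 c=-39/10 d=1
  seg 4: a=-3 b=-9/5 c=21/10 d=-7/20
S(9/2) = -33/80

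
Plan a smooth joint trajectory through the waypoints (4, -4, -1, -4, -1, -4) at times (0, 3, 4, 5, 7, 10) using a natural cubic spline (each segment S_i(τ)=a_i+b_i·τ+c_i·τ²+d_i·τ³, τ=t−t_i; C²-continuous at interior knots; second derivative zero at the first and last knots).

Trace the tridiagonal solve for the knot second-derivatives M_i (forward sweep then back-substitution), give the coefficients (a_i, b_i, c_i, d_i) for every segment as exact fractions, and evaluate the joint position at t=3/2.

  seg 0: a=4 b=-2303/414 c=0 d=1199/3726
  seg 1: a=-4 b=647/207 c=1199/414 d=-139/46
  seg 2: a=-1 b=-61/414 c=-1277/207 d=1373/414
  seg 3: a=-4 b=-175/69 c=1565/414 d=-1459/1656
  seg 4: a=-1 b=833/414 c=-1247/828 d=1247/7452
S(3/2) = -1199/368

Δ: Δ0=-8/3, Δ1=3, Δ2=-3, Δ3=3/2, Δ4=-1
row 1: diag=8, rhs=34; c'=1/8, d'=17/4
row 2: denom=4−1·1/8=31/8; d'=(-36−1·17/4)/(31/8)=-322/31
row 3: denom=6−1·8/31=178/31; d'=(27−1·-322/31)/(178/31)=1159/178
row 4: denom=10−2·31/89=828/89; d'=(-15−2·1159/178)/(828/89)=-1247/414
back: M4=-1247/414
back: M3=1159/178−31/89·-1247/414=1565/207
back: M2=-322/31−8/31·1565/207=-2554/207
back: M1=17/4−1/8·-2554/207=1199/207
M: M0=0, M1=1199/207, M2=-2554/207, M3=1565/207, M4=-1247/414, M5=0
seg 0: a=4, c=M0/2=0, d=(M1−M0)/(6·3)=1199/3726, b=Δ0−h0·(2M0+M1)/6=-2303/414
seg 1: a=-4, c=M1/2=1199/414, d=(M2−M1)/(6·1)=-139/46, b=Δ1−h1·(2M1+M2)/6=647/207
seg 2: a=-1, c=M2/2=-1277/207, d=(M3−M2)/(6·1)=1373/414, b=Δ2−h2·(2M2+M3)/6=-61/414
seg 3: a=-4, c=M3/2=1565/414, d=(M4−M3)/(6·2)=-1459/1656, b=Δ3−h3·(2M3+M4)/6=-175/69
seg 4: a=-1, c=M4/2=-1247/828, d=(M5−M4)/(6·3)=1247/7452, b=Δ4−h4·(2M4+M5)/6=833/414
t_q=3/2 → seg 0, τ=3/2; S=4+-2303/414·τ+0·τ²+1199/3726·τ³=-1199/368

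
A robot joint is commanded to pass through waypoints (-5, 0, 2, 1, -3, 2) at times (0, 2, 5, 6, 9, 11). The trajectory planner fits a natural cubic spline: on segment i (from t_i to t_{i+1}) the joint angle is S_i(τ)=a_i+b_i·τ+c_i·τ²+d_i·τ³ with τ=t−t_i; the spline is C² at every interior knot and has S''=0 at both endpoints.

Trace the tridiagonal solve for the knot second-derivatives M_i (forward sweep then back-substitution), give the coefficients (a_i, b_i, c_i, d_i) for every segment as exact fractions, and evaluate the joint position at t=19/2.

Δ: Δ0=5/2, Δ1=2/3, Δ2=-1, Δ3=-4/3, Δ4=5/2
row 1: diag=10, rhs=-11; c'=3/10, d'=-11/10
row 2: denom=8−3·3/10=71/10; d'=(-10−3·-11/10)/(71/10)=-67/71
row 3: denom=8−1·10/71=558/71; d'=(-2−1·-67/71)/(558/71)=-25/186
row 4: denom=10−3·71/186=549/62; d'=(23−3·-25/186)/(549/62)=1451/549
back: M4=1451/549
back: M3=-25/186−71/186·1451/549=-1883/1647
back: M2=-67/71−10/71·-1883/1647=-1289/1647
back: M1=-11/10−3/10·-1289/1647=-475/549
M: M0=0, M1=-475/549, M2=-1289/1647, M3=-1883/1647, M4=1451/549, M5=0
seg 0: a=-5, c=M0/2=0, d=(M1−M0)/(6·2)=-475/6588, b=Δ0−h0·(2M0+M1)/6=9185/3294
seg 1: a=0, c=M1/2=-475/1098, d=(M2−M1)/(6·3)=68/14823, b=Δ1−h1·(2M1+M2)/6=6335/3294
seg 2: a=2, c=M2/2=-1289/3294, d=(M3−M2)/(6·1)=-11/183, b=Δ2−h2·(2M2+M3)/6=-1807/3294
seg 3: a=1, c=M3/2=-1883/3294, d=(M4−M3)/(6·3)=3118/14823, b=Δ3−h3·(2M3+M4)/6=-4979/3294
seg 4: a=-3, c=M4/2=1451/1098, d=(M5−M4)/(6·2)=-1451/6588, b=Δ4−h4·(2M4+M5)/6=2431/3294
t_q=19/2 → seg 4, τ=1/2; S=-3+2431/3294·τ+1451/1098·τ²+-1451/6588·τ³=-40901/17568

  seg 0: a=-5 b=9185/3294 c=0 d=-475/6588
  seg 1: a=0 b=6335/3294 c=-475/1098 d=68/14823
  seg 2: a=2 b=-1807/3294 c=-1289/3294 d=-11/183
  seg 3: a=1 b=-4979/3294 c=-1883/3294 d=3118/14823
  seg 4: a=-3 b=2431/3294 c=1451/1098 d=-1451/6588
S(19/2) = -40901/17568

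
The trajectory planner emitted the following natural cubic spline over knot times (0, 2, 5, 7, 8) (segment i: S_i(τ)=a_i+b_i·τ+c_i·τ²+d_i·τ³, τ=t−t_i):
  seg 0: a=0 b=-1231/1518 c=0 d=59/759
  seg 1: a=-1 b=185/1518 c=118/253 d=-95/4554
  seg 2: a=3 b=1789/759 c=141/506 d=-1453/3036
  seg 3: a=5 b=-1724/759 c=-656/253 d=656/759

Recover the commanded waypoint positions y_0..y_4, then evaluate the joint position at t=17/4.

y_0=0 y_1=-1 y_2=3 y_3=5 y_4=1
S(17/4) = 4115/2944

y_0 = S_0(0) = a_0 = 0
y_1 = S_1(0) = a_1 = -1
y_2 = S_2(0) = a_2 = 3
y_3 = S_3(0) = a_3 = 5
y_4 = S_3(1) = 1
t_q=17/4 is in segment 1 (τ=9/4); S_1(τ)=4115/2944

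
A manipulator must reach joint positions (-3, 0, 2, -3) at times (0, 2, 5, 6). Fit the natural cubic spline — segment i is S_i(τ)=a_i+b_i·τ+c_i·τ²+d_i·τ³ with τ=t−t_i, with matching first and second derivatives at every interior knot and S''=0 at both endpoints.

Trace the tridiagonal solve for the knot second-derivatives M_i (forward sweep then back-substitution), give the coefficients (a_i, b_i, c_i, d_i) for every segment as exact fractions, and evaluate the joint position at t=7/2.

Δ: Δ0=3/2, Δ1=2/3, Δ2=-5
row 1: diag=10, rhs=-5; c'=3/10, d'=-1/2
row 2: denom=8−3·3/10=71/10; d'=(-34−3·-1/2)/(71/10)=-325/71
back: M2=-325/71
back: M1=-1/2−3/10·-325/71=62/71
M: M0=0, M1=62/71, M2=-325/71, M3=0
seg 0: a=-3, c=M0/2=0, d=(M1−M0)/(6·2)=31/426, b=Δ0−h0·(2M0+M1)/6=515/426
seg 1: a=0, c=M1/2=31/71, d=(M2−M1)/(6·3)=-43/142, b=Δ1−h1·(2M1+M2)/6=887/426
seg 2: a=2, c=M2/2=-325/142, d=(M3−M2)/(6·1)=325/426, b=Δ2−h2·(2M2+M3)/6=-740/213
t_q=7/2 → seg 1, τ=3/2; S=0+887/426·τ+31/71·τ²+-43/142·τ³=3503/1136

  seg 0: a=-3 b=515/426 c=0 d=31/426
  seg 1: a=0 b=887/426 c=31/71 d=-43/142
  seg 2: a=2 b=-740/213 c=-325/142 d=325/426
S(7/2) = 3503/1136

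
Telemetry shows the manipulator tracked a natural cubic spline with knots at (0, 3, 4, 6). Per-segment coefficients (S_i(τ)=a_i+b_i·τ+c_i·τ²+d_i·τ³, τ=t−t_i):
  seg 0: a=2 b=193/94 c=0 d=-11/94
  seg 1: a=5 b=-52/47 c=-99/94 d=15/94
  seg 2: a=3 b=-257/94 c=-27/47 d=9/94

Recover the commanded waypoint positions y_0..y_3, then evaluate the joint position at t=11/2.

y_0=2 y_1=5 y_2=3 y_3=-4
S(11/2) = -1557/752

y_0 = S_0(0) = a_0 = 2
y_1 = S_1(0) = a_1 = 5
y_2 = S_2(0) = a_2 = 3
y_3 = S_2(2) = -4
t_q=11/2 is in segment 2 (τ=3/2); S_2(τ)=-1557/752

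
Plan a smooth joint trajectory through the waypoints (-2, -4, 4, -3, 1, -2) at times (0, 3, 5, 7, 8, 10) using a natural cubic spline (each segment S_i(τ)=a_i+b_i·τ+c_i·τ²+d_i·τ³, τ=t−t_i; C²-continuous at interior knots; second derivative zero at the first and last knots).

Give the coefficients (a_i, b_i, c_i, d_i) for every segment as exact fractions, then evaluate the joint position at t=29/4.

Δ: Δ0=-2/3, Δ1=4, Δ2=-7/2, Δ3=4, Δ4=-3/2
row 1: diag=10, rhs=28; c'=1/5, d'=14/5
row 2: denom=8−2·1/5=38/5; d'=(-45−2·14/5)/(38/5)=-253/38
row 3: denom=6−2·5/19=104/19; d'=(45−2·-253/38)/(104/19)=277/26
row 4: denom=6−1·19/104=605/104; d'=(-33−1·277/26)/(605/104)=-908/121
back: M4=-908/121
back: M3=277/26−19/104·-908/121=1455/121
back: M2=-253/38−5/19·1455/121=-2377/242
back: M1=14/5−1/5·-2377/242=1153/242
M: M0=0, M1=1153/242, M2=-2377/242, M3=1455/121, M4=-908/121, M5=0
seg 0: a=-2, c=M0/2=0, d=(M1−M0)/(6·3)=1153/4356, b=Δ0−h0·(2M0+M1)/6=-4427/1452
seg 1: a=-4, c=M1/2=1153/484, d=(M2−M1)/(6·2)=-1765/1452, b=Δ1−h1·(2M1+M2)/6=2975/726
seg 2: a=4, c=M2/2=-2377/484, d=(M3−M2)/(6·2)=5287/2904, b=Δ2−h2·(2M2+M3)/6=-697/726
seg 3: a=-3, c=M3/2=1455/242, d=(M4−M3)/(6·1)=-2363/726, b=Δ3−h3·(2M3+M4)/6=41/33
seg 4: a=1, c=M4/2=-454/121, d=(M5−M4)/(6·2)=227/363, b=Δ4−h4·(2M4+M5)/6=2543/726
t_q=29/4 → seg 3, τ=1/4; S=-3+41/33·τ+1455/242·τ²+-2363/726·τ³=-36621/15488

  seg 0: a=-2 b=-4427/1452 c=0 d=1153/4356
  seg 1: a=-4 b=2975/726 c=1153/484 d=-1765/1452
  seg 2: a=4 b=-697/726 c=-2377/484 d=5287/2904
  seg 3: a=-3 b=41/33 c=1455/242 d=-2363/726
  seg 4: a=1 b=2543/726 c=-454/121 d=227/363
S(29/4) = -36621/15488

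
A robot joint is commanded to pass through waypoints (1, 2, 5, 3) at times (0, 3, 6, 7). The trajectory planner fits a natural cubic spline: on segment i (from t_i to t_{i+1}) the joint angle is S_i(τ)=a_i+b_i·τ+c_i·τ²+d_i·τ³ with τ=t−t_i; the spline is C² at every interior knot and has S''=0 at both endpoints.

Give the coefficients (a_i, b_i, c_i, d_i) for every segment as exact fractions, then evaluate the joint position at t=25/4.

Δ: Δ0=1/3, Δ1=1, Δ2=-2
row 1: diag=12, rhs=4; c'=1/4, d'=1/3
row 2: denom=8−3·1/4=29/4; d'=(-18−3·1/3)/(29/4)=-76/29
back: M2=-76/29
back: M1=1/3−1/4·-76/29=86/87
M: M0=0, M1=86/87, M2=-76/29, M3=0
seg 0: a=1, c=M0/2=0, d=(M1−M0)/(6·3)=43/783, b=Δ0−h0·(2M0+M1)/6=-14/87
seg 1: a=2, c=M1/2=43/87, d=(M2−M1)/(6·3)=-157/783, b=Δ1−h1·(2M1+M2)/6=115/87
seg 2: a=5, c=M2/2=-38/29, d=(M3−M2)/(6·1)=38/87, b=Δ2−h2·(2M2+M3)/6=-98/87
t_q=25/4 → seg 2, τ=1/4; S=5+-98/87·τ+-38/29·τ²+38/87·τ³=4309/928

  seg 0: a=1 b=-14/87 c=0 d=43/783
  seg 1: a=2 b=115/87 c=43/87 d=-157/783
  seg 2: a=5 b=-98/87 c=-38/29 d=38/87
S(25/4) = 4309/928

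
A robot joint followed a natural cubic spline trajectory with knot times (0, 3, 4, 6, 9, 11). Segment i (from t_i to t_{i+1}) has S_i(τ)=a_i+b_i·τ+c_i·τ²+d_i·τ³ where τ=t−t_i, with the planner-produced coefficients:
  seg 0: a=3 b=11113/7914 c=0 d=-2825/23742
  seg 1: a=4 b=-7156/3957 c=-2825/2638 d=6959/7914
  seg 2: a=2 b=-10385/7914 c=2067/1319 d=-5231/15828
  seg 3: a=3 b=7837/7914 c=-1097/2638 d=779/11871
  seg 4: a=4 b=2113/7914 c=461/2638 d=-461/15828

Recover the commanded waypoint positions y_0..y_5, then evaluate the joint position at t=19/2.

y_0=3 y_1=4 y_2=2 y_3=3 y_4=4 y_5=5
S(19/2) = 176157/42208

y_0 = S_0(0) = a_0 = 3
y_1 = S_1(0) = a_1 = 4
y_2 = S_2(0) = a_2 = 2
y_3 = S_3(0) = a_3 = 3
y_4 = S_4(0) = a_4 = 4
y_5 = S_4(2) = 5
t_q=19/2 is in segment 4 (τ=1/2); S_4(τ)=176157/42208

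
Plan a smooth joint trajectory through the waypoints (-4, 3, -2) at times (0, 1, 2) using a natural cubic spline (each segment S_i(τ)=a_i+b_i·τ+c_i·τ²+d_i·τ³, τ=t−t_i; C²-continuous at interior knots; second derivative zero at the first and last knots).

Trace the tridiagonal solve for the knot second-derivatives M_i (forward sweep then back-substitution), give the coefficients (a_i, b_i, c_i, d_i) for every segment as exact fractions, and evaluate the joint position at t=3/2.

  seg 0: a=-4 b=10 c=0 d=-3
  seg 1: a=3 b=1 c=-9 d=3
S(3/2) = 13/8

Δ: Δ0=7, Δ1=-5
row 1: diag=4, rhs=-72; c'=1/4, d'=-18
back: M1=-18
M: M0=0, M1=-18, M2=0
seg 0: a=-4, c=M0/2=0, d=(M1−M0)/(6·1)=-3, b=Δ0−h0·(2M0+M1)/6=10
seg 1: a=3, c=M1/2=-9, d=(M2−M1)/(6·1)=3, b=Δ1−h1·(2M1+M2)/6=1
t_q=3/2 → seg 1, τ=1/2; S=3+1·τ+-9·τ²+3·τ³=13/8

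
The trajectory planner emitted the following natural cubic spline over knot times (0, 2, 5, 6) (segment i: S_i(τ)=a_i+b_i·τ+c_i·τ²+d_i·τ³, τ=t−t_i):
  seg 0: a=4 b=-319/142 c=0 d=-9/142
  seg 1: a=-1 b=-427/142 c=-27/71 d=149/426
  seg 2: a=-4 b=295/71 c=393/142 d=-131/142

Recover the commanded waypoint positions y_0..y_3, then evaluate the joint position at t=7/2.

y_0=4 y_1=-1 y_2=-4 y_3=2
S(7/2) = -5891/1136

y_0 = S_0(0) = a_0 = 4
y_1 = S_1(0) = a_1 = -1
y_2 = S_2(0) = a_2 = -4
y_3 = S_2(1) = 2
t_q=7/2 is in segment 1 (τ=3/2); S_1(τ)=-5891/1136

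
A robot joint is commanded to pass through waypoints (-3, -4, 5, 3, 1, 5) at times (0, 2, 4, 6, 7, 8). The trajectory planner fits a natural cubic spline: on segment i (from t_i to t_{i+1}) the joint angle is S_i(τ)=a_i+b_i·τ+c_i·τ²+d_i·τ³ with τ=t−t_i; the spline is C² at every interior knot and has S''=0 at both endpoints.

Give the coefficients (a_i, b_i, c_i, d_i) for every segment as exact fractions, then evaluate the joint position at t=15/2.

Δ: Δ0=-1/2, Δ1=9/2, Δ2=-1, Δ3=-2, Δ4=4
row 1: diag=8, rhs=30; c'=1/4, d'=15/4
row 2: denom=8−2·1/4=15/2; d'=(-33−2·15/4)/(15/2)=-27/5
row 3: denom=6−2·4/15=82/15; d'=(-6−2·-27/5)/(82/15)=36/41
row 4: denom=4−1·15/82=313/82; d'=(36−1·36/41)/(313/82)=2880/313
back: M4=2880/313
back: M3=36/41−15/82·2880/313=-252/313
back: M2=-27/5−4/15·-252/313=-1623/313
back: M1=15/4−1/4·-1623/313=3159/626
M: M0=0, M1=3159/626, M2=-1623/313, M3=-252/313, M4=2880/313, M5=0
seg 0: a=-3, c=M0/2=0, d=(M1−M0)/(6·2)=1053/2504, b=Δ0−h0·(2M0+M1)/6=-683/313
seg 1: a=-4, c=M1/2=3159/1252, d=(M2−M1)/(6·2)=-2135/2504, b=Δ1−h1·(2M1+M2)/6=1793/626
seg 2: a=5, c=M2/2=-1623/626, d=(M3−M2)/(6·2)=457/1252, b=Δ2−h2·(2M2+M3)/6=853/313
seg 3: a=3, c=M3/2=-126/313, d=(M4−M3)/(6·1)=522/313, b=Δ3−h3·(2M3+M4)/6=-1022/313
seg 4: a=1, c=M4/2=1440/313, d=(M5−M4)/(6·1)=-480/313, b=Δ4−h4·(2M4+M5)/6=292/313
t_q=15/2 → seg 4, τ=1/2; S=1+292/313·τ+1440/313·τ²+-480/313·τ³=759/313

  seg 0: a=-3 b=-683/313 c=0 d=1053/2504
  seg 1: a=-4 b=1793/626 c=3159/1252 d=-2135/2504
  seg 2: a=5 b=853/313 c=-1623/626 d=457/1252
  seg 3: a=3 b=-1022/313 c=-126/313 d=522/313
  seg 4: a=1 b=292/313 c=1440/313 d=-480/313
S(15/2) = 759/313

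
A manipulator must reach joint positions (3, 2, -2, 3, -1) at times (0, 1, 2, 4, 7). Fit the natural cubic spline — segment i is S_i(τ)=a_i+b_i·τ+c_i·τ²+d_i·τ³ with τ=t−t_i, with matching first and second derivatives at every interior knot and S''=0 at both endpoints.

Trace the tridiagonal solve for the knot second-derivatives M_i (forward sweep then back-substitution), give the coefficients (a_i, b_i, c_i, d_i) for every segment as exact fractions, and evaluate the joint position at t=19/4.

Δ: Δ0=-1, Δ1=-4, Δ2=5/2, Δ3=-4/3
row 1: diag=4, rhs=-18; c'=1/4, d'=-9/2
row 2: denom=6−1·1/4=23/4; d'=(39−1·-9/2)/(23/4)=174/23
row 3: denom=10−2·8/23=214/23; d'=(-23−2·174/23)/(214/23)=-877/214
back: M3=-877/214
back: M2=174/23−8/23·-877/214=962/107
back: M1=-9/2−1/4·962/107=-722/107
M: M0=0, M1=-722/107, M2=962/107, M3=-877/214, M4=0
seg 0: a=3, c=M0/2=0, d=(M1−M0)/(6·1)=-361/321, b=Δ0−h0·(2M0+M1)/6=40/321
seg 1: a=2, c=M1/2=-361/107, d=(M2−M1)/(6·1)=842/321, b=Δ1−h1·(2M1+M2)/6=-1043/321
seg 2: a=-2, c=M2/2=481/107, d=(M3−M2)/(6·2)=-2801/2568, b=Δ2−h2·(2M2+M3)/6=-683/321
seg 3: a=3, c=M3/2=-877/428, d=(M4−M3)/(6·3)=877/3852, b=Δ3−h3·(2M3+M4)/6=1775/642
t_q=19/4 → seg 3, τ=3/4; S=3+1775/642·τ+-877/428·τ²+877/3852·τ³=110035/27392

  seg 0: a=3 b=40/321 c=0 d=-361/321
  seg 1: a=2 b=-1043/321 c=-361/107 d=842/321
  seg 2: a=-2 b=-683/321 c=481/107 d=-2801/2568
  seg 3: a=3 b=1775/642 c=-877/428 d=877/3852
S(19/4) = 110035/27392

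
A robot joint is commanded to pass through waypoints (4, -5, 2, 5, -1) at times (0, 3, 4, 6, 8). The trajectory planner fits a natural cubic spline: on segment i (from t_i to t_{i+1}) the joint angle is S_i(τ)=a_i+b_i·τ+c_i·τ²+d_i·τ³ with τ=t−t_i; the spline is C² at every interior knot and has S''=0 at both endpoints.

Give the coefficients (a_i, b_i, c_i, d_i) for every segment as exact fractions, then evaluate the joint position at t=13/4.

  seg 0: a=4 b=-2457/344 c=0 d=475/1032
  seg 1: a=-5 b=909/172 c=1425/344 d=-835/344
  seg 2: a=2 b=2163/344 c=-135/43 d=513/1376
  seg 3: a=5 b=-309/172 c=-621/688 d=207/1376
S(13/4) = -76127/22016

Δ: Δ0=-3, Δ1=7, Δ2=3/2, Δ3=-3
row 1: diag=8, rhs=60; c'=1/8, d'=15/2
row 2: denom=6−1·1/8=47/8; d'=(-33−1·15/2)/(47/8)=-324/47
row 3: denom=8−2·16/47=344/47; d'=(-27−2·-324/47)/(344/47)=-621/344
back: M3=-621/344
back: M2=-324/47−16/47·-621/344=-270/43
back: M1=15/2−1/8·-270/43=1425/172
M: M0=0, M1=1425/172, M2=-270/43, M3=-621/344, M4=0
seg 0: a=4, c=M0/2=0, d=(M1−M0)/(6·3)=475/1032, b=Δ0−h0·(2M0+M1)/6=-2457/344
seg 1: a=-5, c=M1/2=1425/344, d=(M2−M1)/(6·1)=-835/344, b=Δ1−h1·(2M1+M2)/6=909/172
seg 2: a=2, c=M2/2=-135/43, d=(M3−M2)/(6·2)=513/1376, b=Δ2−h2·(2M2+M3)/6=2163/344
seg 3: a=5, c=M3/2=-621/688, d=(M4−M3)/(6·2)=207/1376, b=Δ3−h3·(2M3+M4)/6=-309/172
t_q=13/4 → seg 1, τ=1/4; S=-5+909/172·τ+1425/344·τ²+-835/344·τ³=-76127/22016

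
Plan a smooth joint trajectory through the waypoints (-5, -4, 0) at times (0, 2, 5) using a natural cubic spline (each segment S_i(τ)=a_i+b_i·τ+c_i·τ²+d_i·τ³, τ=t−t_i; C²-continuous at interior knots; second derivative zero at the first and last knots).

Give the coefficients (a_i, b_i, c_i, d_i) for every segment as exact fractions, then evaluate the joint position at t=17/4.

  seg 0: a=-5 b=1/3 c=0 d=1/24
  seg 1: a=-4 b=5/6 c=1/4 d=-1/36
S(17/4) = -301/256

Δ: Δ0=1/2, Δ1=4/3
row 1: diag=10, rhs=5; c'=3/10, d'=1/2
back: M1=1/2
M: M0=0, M1=1/2, M2=0
seg 0: a=-5, c=M0/2=0, d=(M1−M0)/(6·2)=1/24, b=Δ0−h0·(2M0+M1)/6=1/3
seg 1: a=-4, c=M1/2=1/4, d=(M2−M1)/(6·3)=-1/36, b=Δ1−h1·(2M1+M2)/6=5/6
t_q=17/4 → seg 1, τ=9/4; S=-4+5/6·τ+1/4·τ²+-1/36·τ³=-301/256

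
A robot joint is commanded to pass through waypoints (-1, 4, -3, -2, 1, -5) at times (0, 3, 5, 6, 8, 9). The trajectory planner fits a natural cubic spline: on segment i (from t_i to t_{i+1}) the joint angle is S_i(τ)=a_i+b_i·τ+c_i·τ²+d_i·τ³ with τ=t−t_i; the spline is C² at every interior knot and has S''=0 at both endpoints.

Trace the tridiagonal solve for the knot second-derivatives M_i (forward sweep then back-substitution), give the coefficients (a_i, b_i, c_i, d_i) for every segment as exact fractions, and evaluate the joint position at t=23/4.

Δ: Δ0=5/3, Δ1=-7/2, Δ2=1, Δ3=3/2, Δ4=-6
row 1: diag=10, rhs=-31; c'=1/5, d'=-31/10
row 2: denom=6−2·1/5=28/5; d'=(27−2·-31/10)/(28/5)=83/14
row 3: denom=6−1·5/28=163/28; d'=(3−1·83/14)/(163/28)=-82/163
row 4: denom=6−2·56/163=866/163; d'=(-45−2·-82/163)/(866/163)=-7171/866
back: M4=-7171/866
back: M3=-82/163−56/163·-7171/866=1014/433
back: M2=83/14−5/28·1014/433=2386/433
back: M1=-31/10−1/5·2386/433=-3639/866
M: M0=0, M1=-3639/866, M2=2386/433, M3=1014/433, M4=-7171/866, M5=0
seg 0: a=-1, c=M0/2=0, d=(M1−M0)/(6·3)=-1213/5196, b=Δ0−h0·(2M0+M1)/6=19577/5196
seg 1: a=4, c=M1/2=-3639/1732, d=(M2−M1)/(6·2)=8411/10392, b=Δ1−h1·(2M1+M2)/6=-6587/2598
seg 2: a=-3, c=M2/2=1193/433, d=(M3−M2)/(6·1)=-686/1299, b=Δ2−h2·(2M2+M3)/6=-1594/1299
seg 3: a=-2, c=M3/2=507/433, d=(M4−M3)/(6·2)=-9199/10392, b=Δ3−h3·(2M3+M4)/6=3506/1299
seg 4: a=1, c=M4/2=-7171/1732, d=(M5−M4)/(6·1)=7171/5196, b=Δ4−h4·(2M4+M5)/6=-8417/2598
t_q=23/4 → seg 2, τ=3/4; S=-3+-1594/1299·τ+1193/433·τ²+-686/1299·τ³=-35933/13856

  seg 0: a=-1 b=19577/5196 c=0 d=-1213/5196
  seg 1: a=4 b=-6587/2598 c=-3639/1732 d=8411/10392
  seg 2: a=-3 b=-1594/1299 c=1193/433 d=-686/1299
  seg 3: a=-2 b=3506/1299 c=507/433 d=-9199/10392
  seg 4: a=1 b=-8417/2598 c=-7171/1732 d=7171/5196
S(23/4) = -35933/13856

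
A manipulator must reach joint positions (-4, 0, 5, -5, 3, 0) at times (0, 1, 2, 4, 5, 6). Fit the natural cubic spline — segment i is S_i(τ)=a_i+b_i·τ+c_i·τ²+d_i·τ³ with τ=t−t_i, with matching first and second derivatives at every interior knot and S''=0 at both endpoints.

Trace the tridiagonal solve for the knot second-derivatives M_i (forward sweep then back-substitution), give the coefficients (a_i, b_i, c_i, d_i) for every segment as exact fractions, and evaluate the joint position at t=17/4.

Δ: Δ0=4, Δ1=5, Δ2=-5, Δ3=8, Δ4=-3
row 1: diag=4, rhs=6; c'=1/4, d'=3/2
row 2: denom=6−1·1/4=23/4; d'=(-60−1·3/2)/(23/4)=-246/23
row 3: denom=6−2·8/23=122/23; d'=(78−2·-246/23)/(122/23)=1143/61
row 4: denom=4−1·23/122=465/122; d'=(-66−1·1143/61)/(465/122)=-3446/155
back: M4=-3446/155
back: M3=1143/61−23/122·-3446/155=3554/155
back: M2=-246/23−8/23·3554/155=-2894/155
back: M1=3/2−1/4·-2894/155=956/155
M: M0=0, M1=956/155, M2=-2894/155, M3=3554/155, M4=-3446/155, M5=0
seg 0: a=-4, c=M0/2=0, d=(M1−M0)/(6·1)=478/465, b=Δ0−h0·(2M0+M1)/6=1382/465
seg 1: a=0, c=M1/2=478/155, d=(M2−M1)/(6·1)=-385/93, b=Δ1−h1·(2M1+M2)/6=2816/465
seg 2: a=5, c=M2/2=-1447/155, d=(M3−M2)/(6·2)=52/15, b=Δ2−h2·(2M2+M3)/6=-91/465
seg 3: a=-5, c=M3/2=1777/155, d=(M4−M3)/(6·1)=-700/93, b=Δ3−h3·(2M3+M4)/6=1889/465
seg 4: a=3, c=M4/2=-1723/155, d=(M5−M4)/(6·1)=1723/465, b=Δ4−h4·(2M4+M5)/6=2051/465
t_q=17/4 → seg 3, τ=1/4; S=-5+1889/465·τ+1777/155·τ²+-700/93·τ³=-2099/620

  seg 0: a=-4 b=1382/465 c=0 d=478/465
  seg 1: a=0 b=2816/465 c=478/155 d=-385/93
  seg 2: a=5 b=-91/465 c=-1447/155 d=52/15
  seg 3: a=-5 b=1889/465 c=1777/155 d=-700/93
  seg 4: a=3 b=2051/465 c=-1723/155 d=1723/465
S(17/4) = -2099/620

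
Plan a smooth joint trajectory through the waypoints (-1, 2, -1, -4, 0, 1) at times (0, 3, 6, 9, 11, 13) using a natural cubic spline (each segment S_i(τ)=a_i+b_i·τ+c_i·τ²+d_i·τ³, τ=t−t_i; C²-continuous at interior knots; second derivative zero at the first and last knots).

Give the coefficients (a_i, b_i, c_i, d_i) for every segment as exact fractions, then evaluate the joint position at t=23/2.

Δ: Δ0=1, Δ1=-1, Δ2=-1, Δ3=2, Δ4=1/2
row 1: diag=12, rhs=-12; c'=1/4, d'=-1
row 2: denom=12−3·1/4=45/4; d'=(0−3·-1)/(45/4)=4/15
row 3: denom=10−3·4/15=46/5; d'=(18−3·4/15)/(46/5)=43/23
row 4: denom=8−2·5/23=174/23; d'=(-9−2·43/23)/(174/23)=-293/174
back: M4=-293/174
back: M3=43/23−5/23·-293/174=389/174
back: M2=4/15−4/15·389/174=-86/261
back: M1=-1−1/4·-86/261=-479/522
M: M0=0, M1=-479/522, M2=-86/261, M3=389/174, M4=-293/174, M5=0
seg 0: a=-1, c=M0/2=0, d=(M1−M0)/(6·3)=-479/9396, b=Δ0−h0·(2M0+M1)/6=1523/1044
seg 1: a=2, c=M1/2=-479/1044, d=(M2−M1)/(6·3)=307/9396, b=Δ1−h1·(2M1+M2)/6=43/522
seg 2: a=-1, c=M2/2=-43/261, d=(M3−M2)/(6·3)=1339/9396, b=Δ2−h2·(2M2+M3)/6=-1867/1044
seg 3: a=-4, c=M3/2=389/348, d=(M4−M3)/(6·2)=-341/1044, b=Δ3−h3·(2M3+M4)/6=559/522
seg 4: a=0, c=M4/2=-293/348, d=(M5−M4)/(6·2)=293/2088, b=Δ4−h4·(2M4+M5)/6=847/522
t_q=23/2 → seg 4, τ=1/2; S=0+847/522·τ+-293/348·τ²+293/2088·τ³=3443/5568

  seg 0: a=-1 b=1523/1044 c=0 d=-479/9396
  seg 1: a=2 b=43/522 c=-479/1044 d=307/9396
  seg 2: a=-1 b=-1867/1044 c=-43/261 d=1339/9396
  seg 3: a=-4 b=559/522 c=389/348 d=-341/1044
  seg 4: a=0 b=847/522 c=-293/348 d=293/2088
S(23/2) = 3443/5568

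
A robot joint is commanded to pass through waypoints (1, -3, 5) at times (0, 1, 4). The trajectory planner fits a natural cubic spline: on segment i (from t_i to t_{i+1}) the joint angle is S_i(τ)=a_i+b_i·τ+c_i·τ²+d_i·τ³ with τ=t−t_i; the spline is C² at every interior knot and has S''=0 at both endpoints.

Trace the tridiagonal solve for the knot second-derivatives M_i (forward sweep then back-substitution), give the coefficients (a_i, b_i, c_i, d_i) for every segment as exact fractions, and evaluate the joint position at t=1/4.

  seg 0: a=1 b=-29/6 c=0 d=5/6
  seg 1: a=-3 b=-7/3 c=5/2 d=-5/18
S(1/4) = -25/128

Δ: Δ0=-4, Δ1=8/3
row 1: diag=8, rhs=40; c'=3/8, d'=5
back: M1=5
M: M0=0, M1=5, M2=0
seg 0: a=1, c=M0/2=0, d=(M1−M0)/(6·1)=5/6, b=Δ0−h0·(2M0+M1)/6=-29/6
seg 1: a=-3, c=M1/2=5/2, d=(M2−M1)/(6·3)=-5/18, b=Δ1−h1·(2M1+M2)/6=-7/3
t_q=1/4 → seg 0, τ=1/4; S=1+-29/6·τ+0·τ²+5/6·τ³=-25/128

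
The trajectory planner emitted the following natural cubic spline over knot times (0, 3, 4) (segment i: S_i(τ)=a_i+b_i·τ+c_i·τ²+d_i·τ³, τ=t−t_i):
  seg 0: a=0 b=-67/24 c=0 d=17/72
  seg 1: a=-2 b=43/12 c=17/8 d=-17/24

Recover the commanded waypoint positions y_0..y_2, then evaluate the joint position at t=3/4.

y_0 = S_0(0) = a_0 = 0
y_1 = S_1(0) = a_1 = -2
y_2 = S_1(1) = 3
t_q=3/4 is in segment 0 (τ=3/4); S_0(τ)=-1021/512

y_0=0 y_1=-2 y_2=3
S(3/4) = -1021/512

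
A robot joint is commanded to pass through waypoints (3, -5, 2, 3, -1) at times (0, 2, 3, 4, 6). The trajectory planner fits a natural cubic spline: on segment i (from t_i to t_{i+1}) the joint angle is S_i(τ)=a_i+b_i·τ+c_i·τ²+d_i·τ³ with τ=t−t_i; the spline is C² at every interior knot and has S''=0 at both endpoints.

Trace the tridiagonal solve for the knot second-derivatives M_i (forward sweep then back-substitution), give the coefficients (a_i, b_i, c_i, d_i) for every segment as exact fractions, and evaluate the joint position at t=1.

Δ: Δ0=-4, Δ1=7, Δ2=1, Δ3=-2
row 1: diag=6, rhs=66; c'=1/6, d'=11
row 2: denom=4−1·1/6=23/6; d'=(-36−1·11)/(23/6)=-282/23
row 3: denom=6−1·6/23=132/23; d'=(-18−1·-282/23)/(132/23)=-1
back: M3=-1
back: M2=-282/23−6/23·-1=-12
back: M1=11−1/6·-12=13
M: M0=0, M1=13, M2=-12, M3=-1, M4=0
seg 0: a=3, c=M0/2=0, d=(M1−M0)/(6·2)=13/12, b=Δ0−h0·(2M0+M1)/6=-25/3
seg 1: a=-5, c=M1/2=13/2, d=(M2−M1)/(6·1)=-25/6, b=Δ1−h1·(2M1+M2)/6=14/3
seg 2: a=2, c=M2/2=-6, d=(M3−M2)/(6·1)=11/6, b=Δ2−h2·(2M2+M3)/6=31/6
seg 3: a=3, c=M3/2=-1/2, d=(M4−M3)/(6·2)=1/12, b=Δ3−h3·(2M3+M4)/6=-4/3
t_q=1 → seg 0, τ=1; S=3+-25/3·τ+0·τ²+13/12·τ³=-17/4

  seg 0: a=3 b=-25/3 c=0 d=13/12
  seg 1: a=-5 b=14/3 c=13/2 d=-25/6
  seg 2: a=2 b=31/6 c=-6 d=11/6
  seg 3: a=3 b=-4/3 c=-1/2 d=1/12
S(1) = -17/4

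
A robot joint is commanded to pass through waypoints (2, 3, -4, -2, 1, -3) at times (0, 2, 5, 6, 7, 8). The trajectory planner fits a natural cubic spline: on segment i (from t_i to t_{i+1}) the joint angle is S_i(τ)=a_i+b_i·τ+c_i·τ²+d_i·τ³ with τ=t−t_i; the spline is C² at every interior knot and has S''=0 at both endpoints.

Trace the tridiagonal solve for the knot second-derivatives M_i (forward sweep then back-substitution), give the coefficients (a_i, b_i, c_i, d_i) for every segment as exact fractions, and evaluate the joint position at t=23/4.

  seg 0: a=2 b=8963/6150 c=0 d=-736/3075
  seg 1: a=3 b=-8701/6150 c=-1472/1025 d=6949/18450
  seg 2: a=-4 b=424/3075 c=801/410 d=-563/6150
  seg 3: a=-2 b=23189/6150 c=1721/1025 d=-3013/1230
  seg 4: a=1 b=-677/3075 c=-11623/2050 d=11623/6150
S(23/4) = -372119/131200

Δ: Δ0=1/2, Δ1=-7/3, Δ2=2, Δ3=3, Δ4=-4
row 1: diag=10, rhs=-17; c'=3/10, d'=-17/10
row 2: denom=8−3·3/10=71/10; d'=(26−3·-17/10)/(71/10)=311/71
row 3: denom=4−1·10/71=274/71; d'=(6−1·311/71)/(274/71)=115/274
row 4: denom=4−1·71/274=1025/274; d'=(-42−1·115/274)/(1025/274)=-11623/1025
back: M4=-11623/1025
back: M3=115/274−71/274·-11623/1025=3442/1025
back: M2=311/71−10/71·3442/1025=801/205
back: M1=-17/10−3/10·801/205=-2944/1025
M: M0=0, M1=-2944/1025, M2=801/205, M3=3442/1025, M4=-11623/1025, M5=0
seg 0: a=2, c=M0/2=0, d=(M1−M0)/(6·2)=-736/3075, b=Δ0−h0·(2M0+M1)/6=8963/6150
seg 1: a=3, c=M1/2=-1472/1025, d=(M2−M1)/(6·3)=6949/18450, b=Δ1−h1·(2M1+M2)/6=-8701/6150
seg 2: a=-4, c=M2/2=801/410, d=(M3−M2)/(6·1)=-563/6150, b=Δ2−h2·(2M2+M3)/6=424/3075
seg 3: a=-2, c=M3/2=1721/1025, d=(M4−M3)/(6·1)=-3013/1230, b=Δ3−h3·(2M3+M4)/6=23189/6150
seg 4: a=1, c=M4/2=-11623/2050, d=(M5−M4)/(6·1)=11623/6150, b=Δ4−h4·(2M4+M5)/6=-677/3075
t_q=23/4 → seg 2, τ=3/4; S=-4+424/3075·τ+801/410·τ²+-563/6150·τ³=-372119/131200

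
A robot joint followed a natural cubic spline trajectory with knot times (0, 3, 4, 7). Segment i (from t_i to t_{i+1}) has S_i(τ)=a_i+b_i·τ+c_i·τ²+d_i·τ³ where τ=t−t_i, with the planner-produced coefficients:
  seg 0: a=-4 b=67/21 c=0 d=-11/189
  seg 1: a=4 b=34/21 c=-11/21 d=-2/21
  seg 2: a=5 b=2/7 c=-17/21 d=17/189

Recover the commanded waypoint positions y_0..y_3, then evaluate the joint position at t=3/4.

y_0=-4 y_1=4 y_2=5 y_3=1
S(3/4) = -731/448

y_0 = S_0(0) = a_0 = -4
y_1 = S_1(0) = a_1 = 4
y_2 = S_2(0) = a_2 = 5
y_3 = S_2(3) = 1
t_q=3/4 is in segment 0 (τ=3/4); S_0(τ)=-731/448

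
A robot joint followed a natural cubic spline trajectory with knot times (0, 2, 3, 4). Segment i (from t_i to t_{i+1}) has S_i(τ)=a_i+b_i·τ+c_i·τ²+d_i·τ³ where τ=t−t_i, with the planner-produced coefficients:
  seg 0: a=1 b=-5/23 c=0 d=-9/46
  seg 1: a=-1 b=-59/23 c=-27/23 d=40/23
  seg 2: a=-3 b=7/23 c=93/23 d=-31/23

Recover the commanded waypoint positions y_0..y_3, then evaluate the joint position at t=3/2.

y_0 = S_0(0) = a_0 = 1
y_1 = S_1(0) = a_1 = -1
y_2 = S_2(0) = a_2 = -3
y_3 = S_2(1) = 0
t_q=3/2 is in segment 0 (τ=3/2); S_0(τ)=5/368

y_0=1 y_1=-1 y_2=-3 y_3=0
S(3/2) = 5/368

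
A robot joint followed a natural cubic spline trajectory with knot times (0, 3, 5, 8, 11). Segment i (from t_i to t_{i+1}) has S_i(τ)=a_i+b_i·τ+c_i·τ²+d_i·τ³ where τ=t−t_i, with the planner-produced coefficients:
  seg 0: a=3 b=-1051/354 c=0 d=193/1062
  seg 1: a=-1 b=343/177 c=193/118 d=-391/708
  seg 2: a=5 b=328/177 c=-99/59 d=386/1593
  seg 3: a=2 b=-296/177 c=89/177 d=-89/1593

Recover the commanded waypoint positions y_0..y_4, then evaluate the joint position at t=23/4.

y_0 = S_0(0) = a_0 = 3
y_1 = S_1(0) = a_1 = -1
y_2 = S_2(0) = a_2 = 5
y_3 = S_3(0) = a_3 = 2
y_4 = S_3(3) = 0
t_q=23/4 is in segment 2 (τ=3/4); S_2(τ)=10475/1888

y_0=3 y_1=-1 y_2=5 y_3=2 y_4=0
S(23/4) = 10475/1888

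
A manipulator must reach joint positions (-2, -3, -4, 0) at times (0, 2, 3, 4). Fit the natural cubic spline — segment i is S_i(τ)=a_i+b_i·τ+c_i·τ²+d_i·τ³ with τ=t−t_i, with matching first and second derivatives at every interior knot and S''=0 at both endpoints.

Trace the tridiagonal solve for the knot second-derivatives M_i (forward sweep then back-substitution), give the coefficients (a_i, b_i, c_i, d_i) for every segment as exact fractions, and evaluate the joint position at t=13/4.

  seg 0: a=-2 b=5/46 c=0 d=-7/46
  seg 1: a=-3 b=-79/46 c=-21/23 d=75/46
  seg 2: a=-4 b=31/23 c=183/46 d=-61/46
S(13/4) = -10113/2944

Δ: Δ0=-1/2, Δ1=-1, Δ2=4
row 1: diag=6, rhs=-3; c'=1/6, d'=-1/2
row 2: denom=4−1·1/6=23/6; d'=(30−1·-1/2)/(23/6)=183/23
back: M2=183/23
back: M1=-1/2−1/6·183/23=-42/23
M: M0=0, M1=-42/23, M2=183/23, M3=0
seg 0: a=-2, c=M0/2=0, d=(M1−M0)/(6·2)=-7/46, b=Δ0−h0·(2M0+M1)/6=5/46
seg 1: a=-3, c=M1/2=-21/23, d=(M2−M1)/(6·1)=75/46, b=Δ1−h1·(2M1+M2)/6=-79/46
seg 2: a=-4, c=M2/2=183/46, d=(M3−M2)/(6·1)=-61/46, b=Δ2−h2·(2M2+M3)/6=31/23
t_q=13/4 → seg 2, τ=1/4; S=-4+31/23·τ+183/46·τ²+-61/46·τ³=-10113/2944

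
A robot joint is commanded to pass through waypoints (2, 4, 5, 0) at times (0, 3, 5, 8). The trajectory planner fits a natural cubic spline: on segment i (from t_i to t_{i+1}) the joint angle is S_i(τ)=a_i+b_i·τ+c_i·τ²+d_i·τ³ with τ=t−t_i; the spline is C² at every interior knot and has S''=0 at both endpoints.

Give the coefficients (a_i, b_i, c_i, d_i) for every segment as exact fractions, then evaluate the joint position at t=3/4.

  seg 0: a=2 b=7/12 c=0 d=1/108
  seg 1: a=4 b=5/6 c=1/12 d=-1/8
  seg 2: a=5 b=-1/3 c=-2/3 d=2/27
S(3/4) = 625/256

Δ: Δ0=2/3, Δ1=1/2, Δ2=-5/3
row 1: diag=10, rhs=-1; c'=1/5, d'=-1/10
row 2: denom=10−2·1/5=48/5; d'=(-13−2·-1/10)/(48/5)=-4/3
back: M2=-4/3
back: M1=-1/10−1/5·-4/3=1/6
M: M0=0, M1=1/6, M2=-4/3, M3=0
seg 0: a=2, c=M0/2=0, d=(M1−M0)/(6·3)=1/108, b=Δ0−h0·(2M0+M1)/6=7/12
seg 1: a=4, c=M1/2=1/12, d=(M2−M1)/(6·2)=-1/8, b=Δ1−h1·(2M1+M2)/6=5/6
seg 2: a=5, c=M2/2=-2/3, d=(M3−M2)/(6·3)=2/27, b=Δ2−h2·(2M2+M3)/6=-1/3
t_q=3/4 → seg 0, τ=3/4; S=2+7/12·τ+0·τ²+1/108·τ³=625/256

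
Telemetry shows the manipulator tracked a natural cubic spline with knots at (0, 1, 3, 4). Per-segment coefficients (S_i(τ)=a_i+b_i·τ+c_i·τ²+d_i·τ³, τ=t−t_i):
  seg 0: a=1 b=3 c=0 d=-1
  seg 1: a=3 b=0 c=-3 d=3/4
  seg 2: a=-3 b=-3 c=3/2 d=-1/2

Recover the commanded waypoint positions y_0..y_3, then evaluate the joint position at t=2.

y_0 = S_0(0) = a_0 = 1
y_1 = S_1(0) = a_1 = 3
y_2 = S_2(0) = a_2 = -3
y_3 = S_2(1) = -5
t_q=2 is in segment 1 (τ=1); S_1(τ)=3/4

y_0=1 y_1=3 y_2=-3 y_3=-5
S(2) = 3/4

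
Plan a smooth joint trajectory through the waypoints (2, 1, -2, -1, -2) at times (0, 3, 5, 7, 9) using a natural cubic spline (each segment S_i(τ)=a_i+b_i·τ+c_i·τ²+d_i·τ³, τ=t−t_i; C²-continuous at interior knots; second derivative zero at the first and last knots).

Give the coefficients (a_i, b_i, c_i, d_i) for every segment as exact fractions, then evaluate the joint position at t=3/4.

  seg 0: a=2 b=193/852 c=0 d=-53/852
  seg 1: a=1 b=-619/426 c=-159/284 d=457/1704
  seg 2: a=-2 b=-101/213 c=149/142 d=-479/1704
  seg 3: a=-1 b=149/426 c=-181/284 d=181/1704
S(3/4) = 38963/18176

Δ: Δ0=-1/3, Δ1=-3/2, Δ2=1/2, Δ3=-1/2
row 1: diag=10, rhs=-7; c'=1/5, d'=-7/10
row 2: denom=8−2·1/5=38/5; d'=(12−2·-7/10)/(38/5)=67/38
row 3: denom=8−2·5/19=142/19; d'=(-6−2·67/38)/(142/19)=-181/142
back: M3=-181/142
back: M2=67/38−5/19·-181/142=149/71
back: M1=-7/10−1/5·149/71=-159/142
M: M0=0, M1=-159/142, M2=149/71, M3=-181/142, M4=0
seg 0: a=2, c=M0/2=0, d=(M1−M0)/(6·3)=-53/852, b=Δ0−h0·(2M0+M1)/6=193/852
seg 1: a=1, c=M1/2=-159/284, d=(M2−M1)/(6·2)=457/1704, b=Δ1−h1·(2M1+M2)/6=-619/426
seg 2: a=-2, c=M2/2=149/142, d=(M3−M2)/(6·2)=-479/1704, b=Δ2−h2·(2M2+M3)/6=-101/213
seg 3: a=-1, c=M3/2=-181/284, d=(M4−M3)/(6·2)=181/1704, b=Δ3−h3·(2M3+M4)/6=149/426
t_q=3/4 → seg 0, τ=3/4; S=2+193/852·τ+0·τ²+-53/852·τ³=38963/18176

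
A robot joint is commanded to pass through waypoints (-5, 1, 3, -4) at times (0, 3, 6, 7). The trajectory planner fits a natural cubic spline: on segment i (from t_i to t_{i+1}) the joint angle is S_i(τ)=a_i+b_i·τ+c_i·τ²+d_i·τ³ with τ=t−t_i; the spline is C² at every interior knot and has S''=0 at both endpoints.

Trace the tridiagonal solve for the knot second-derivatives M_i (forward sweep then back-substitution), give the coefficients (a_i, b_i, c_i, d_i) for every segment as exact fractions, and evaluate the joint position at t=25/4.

  seg 0: a=-5 b=137/87 c=0 d=37/783
  seg 1: a=1 b=248/87 c=37/87 d=-301/783
  seg 2: a=3 b=-433/87 c=-88/29 d=88/87
S(25/4) = 367/232

Δ: Δ0=2, Δ1=2/3, Δ2=-7
row 1: diag=12, rhs=-8; c'=1/4, d'=-2/3
row 2: denom=8−3·1/4=29/4; d'=(-46−3·-2/3)/(29/4)=-176/29
back: M2=-176/29
back: M1=-2/3−1/4·-176/29=74/87
M: M0=0, M1=74/87, M2=-176/29, M3=0
seg 0: a=-5, c=M0/2=0, d=(M1−M0)/(6·3)=37/783, b=Δ0−h0·(2M0+M1)/6=137/87
seg 1: a=1, c=M1/2=37/87, d=(M2−M1)/(6·3)=-301/783, b=Δ1−h1·(2M1+M2)/6=248/87
seg 2: a=3, c=M2/2=-88/29, d=(M3−M2)/(6·1)=88/87, b=Δ2−h2·(2M2+M3)/6=-433/87
t_q=25/4 → seg 2, τ=1/4; S=3+-433/87·τ+-88/29·τ²+88/87·τ³=367/232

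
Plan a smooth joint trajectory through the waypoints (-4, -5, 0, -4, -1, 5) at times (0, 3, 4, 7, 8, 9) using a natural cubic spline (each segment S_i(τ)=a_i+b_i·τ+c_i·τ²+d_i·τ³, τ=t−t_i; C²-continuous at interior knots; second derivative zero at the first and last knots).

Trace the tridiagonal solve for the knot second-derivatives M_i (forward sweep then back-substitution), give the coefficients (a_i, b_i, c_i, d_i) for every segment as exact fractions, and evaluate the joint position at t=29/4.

Δ: Δ0=-1/3, Δ1=5, Δ2=-4/3, Δ3=3, Δ4=6
row 1: diag=8, rhs=32; c'=1/8, d'=4
row 2: denom=8−1·1/8=63/8; d'=(-38−1·4)/(63/8)=-16/3
row 3: denom=8−3·8/21=48/7; d'=(26−3·-16/3)/(48/7)=49/8
row 4: denom=4−1·7/48=185/48; d'=(18−1·49/8)/(185/48)=114/37
back: M4=114/37
back: M3=49/8−7/48·114/37=210/37
back: M2=-16/3−8/21·210/37=-832/111
back: M1=4−1/8·-832/111=548/111
M: M0=0, M1=548/111, M2=-832/111, M3=210/37, M4=114/37, M5=0
seg 0: a=-4, c=M0/2=0, d=(M1−M0)/(6·3)=274/999, b=Δ0−h0·(2M0+M1)/6=-311/111
seg 1: a=-5, c=M1/2=274/111, d=(M2−M1)/(6·1)=-230/111, b=Δ1−h1·(2M1+M2)/6=511/111
seg 2: a=0, c=M2/2=-416/111, d=(M3−M2)/(6·3)=731/999, b=Δ2−h2·(2M2+M3)/6=123/37
seg 3: a=-4, c=M3/2=105/37, d=(M4−M3)/(6·1)=-16/37, b=Δ3−h3·(2M3+M4)/6=22/37
seg 4: a=-1, c=M4/2=57/37, d=(M5−M4)/(6·1)=-19/37, b=Δ4−h4·(2M4+M5)/6=184/37
t_q=29/4 → seg 3, τ=1/4; S=-4+22/37·τ+105/37·τ²+-16/37·τ³=-2179/592

  seg 0: a=-4 b=-311/111 c=0 d=274/999
  seg 1: a=-5 b=511/111 c=274/111 d=-230/111
  seg 2: a=0 b=123/37 c=-416/111 d=731/999
  seg 3: a=-4 b=22/37 c=105/37 d=-16/37
  seg 4: a=-1 b=184/37 c=57/37 d=-19/37
S(29/4) = -2179/592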